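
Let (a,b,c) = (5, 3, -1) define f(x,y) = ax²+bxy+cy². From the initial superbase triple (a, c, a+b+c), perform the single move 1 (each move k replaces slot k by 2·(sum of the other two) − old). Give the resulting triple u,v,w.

start (5,-1,7) = (f(1,0),f(0,1),f(1,1))
replace slot 1: 2·((-1)+7) − 5 = 7 → (7,-1,7)

7,-1,7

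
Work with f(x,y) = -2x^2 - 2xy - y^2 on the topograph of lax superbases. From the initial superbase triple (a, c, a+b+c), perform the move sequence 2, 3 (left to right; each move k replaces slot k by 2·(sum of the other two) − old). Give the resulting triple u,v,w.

start (-2,-1,-5) = (f(1,0),f(0,1),f(1,1))
replace slot 2: 2·((-2)+(-5)) − (-1) = -13 → (-2,-13,-5)
replace slot 3: 2·((-2)+(-13)) − (-5) = -25 → (-2,-13,-25)

-2,-13,-25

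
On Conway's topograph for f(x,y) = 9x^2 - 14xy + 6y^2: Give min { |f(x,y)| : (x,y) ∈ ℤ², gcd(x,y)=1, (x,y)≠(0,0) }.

translate: b→4 (≡-14 mod 18), so (9,-14,6)→(9,4,1)
flip: (9,4,1)→(1,-4,9)
translate: b→0 (≡-4 mod 2), so (1,-4,9)→(1,0,5)
reduced (well bottom): (1,0,5) with a≤c, −a<b≤a
well minimum = a = 1

1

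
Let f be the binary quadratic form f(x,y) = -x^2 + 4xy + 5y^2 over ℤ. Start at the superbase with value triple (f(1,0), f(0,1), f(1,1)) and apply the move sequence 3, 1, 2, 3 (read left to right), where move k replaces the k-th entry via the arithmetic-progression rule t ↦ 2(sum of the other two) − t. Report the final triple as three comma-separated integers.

start (-1,5,8) = (f(1,0),f(0,1),f(1,1))
replace slot 3: 2·((-1)+5) − 8 = 0 → (-1,5,0)
replace slot 1: 2·(5+0) − (-1) = 11 → (11,5,0)
replace slot 2: 2·(11+0) − 5 = 17 → (11,17,0)
replace slot 3: 2·(11+17) − 0 = 56 → (11,17,56)

11,17,56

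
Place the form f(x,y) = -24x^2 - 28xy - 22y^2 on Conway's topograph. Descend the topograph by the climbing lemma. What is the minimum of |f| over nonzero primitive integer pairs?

translate: b→-20 (≡28 mod 48), so (24,28,22)→(24,-20,18)
flip: (24,-20,18)→(18,20,24)
translate: b→-16 (≡20 mod 36), so (18,20,24)→(18,-16,22)
reduced (well bottom): (18,-16,22) with a≤c, −a<b≤a
well minimum |f| = |-18| = 18 (negative-definite)

18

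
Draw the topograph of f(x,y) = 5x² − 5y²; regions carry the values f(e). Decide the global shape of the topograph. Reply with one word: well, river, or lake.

D = b²−4ac = 0² − 4·5·(-5) = 100
D = 10² is a perfect square ⇒ form factors over ℤ ⇒ lakes

lake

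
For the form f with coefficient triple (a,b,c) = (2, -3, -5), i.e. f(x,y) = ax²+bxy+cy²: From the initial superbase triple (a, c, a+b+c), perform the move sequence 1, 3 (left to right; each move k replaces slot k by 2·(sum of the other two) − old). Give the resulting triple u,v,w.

start (2,-5,-6) = (f(1,0),f(0,1),f(1,1))
replace slot 1: 2·((-5)+(-6)) − 2 = -24 → (-24,-5,-6)
replace slot 3: 2·((-24)+(-5)) − (-6) = -52 → (-24,-5,-52)

-24,-5,-52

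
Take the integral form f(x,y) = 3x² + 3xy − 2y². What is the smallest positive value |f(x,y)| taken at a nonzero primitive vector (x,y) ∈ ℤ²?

river: ρ → (-2,5,1)
river: ρ → (1,5,-2)
river: ρ → (-2,3,3)
river: ρ → (3,3,-2)
closes: descent 0, river 4
min |a| on river = 1

1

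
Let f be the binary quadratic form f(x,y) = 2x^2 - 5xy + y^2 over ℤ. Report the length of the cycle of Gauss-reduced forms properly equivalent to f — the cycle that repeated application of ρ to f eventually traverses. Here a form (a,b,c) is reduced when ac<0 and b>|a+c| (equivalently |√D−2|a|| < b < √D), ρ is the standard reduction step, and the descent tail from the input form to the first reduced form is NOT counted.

D = 17, ⌊√D⌋ = 4
descent: ρ → (1,3,-2)  [lands on river]
river: ρ → (-2,1,2)
river: ρ → (2,3,-1)
river: ρ → (-1,3,2)
river: ρ → (2,1,-2)
river: ρ → (-2,3,1)
ρ-cycle length = 6 (tail of 1 descent step not counted)

6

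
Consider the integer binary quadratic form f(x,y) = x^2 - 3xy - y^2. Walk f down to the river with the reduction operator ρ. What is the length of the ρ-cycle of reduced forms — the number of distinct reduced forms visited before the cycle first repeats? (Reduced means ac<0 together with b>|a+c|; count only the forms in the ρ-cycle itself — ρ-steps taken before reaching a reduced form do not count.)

D = 13, ⌊√D⌋ = 3
descent: ρ → (-1,3,1)  [lands on river]
river: ρ → (1,3,-1)
ρ-cycle length = 2 (tail of 1 descent step not counted)

2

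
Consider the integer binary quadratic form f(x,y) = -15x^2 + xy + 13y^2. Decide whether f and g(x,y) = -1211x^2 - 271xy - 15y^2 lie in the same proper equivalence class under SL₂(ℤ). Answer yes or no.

D₁ = 781, D₂ = 781
river cycle of f (length 18): (13, 25, -3), (-3, 23, 21), (21, 19, -5), (-5, 21, 17), (17, 13, -9), (-9, 23, 7), (7, 19, -15), (-15, 11, 11), (11, 11, -15), (-15, 19, 7), … (8 more)
river cycle of g (length 18): (13, 25, -3), (-3, 23, 21), (21, 19, -5), (-5, 21, 17), (17, 13, -9), (-9, 23, 7), (7, 19, -15), (-15, 11, 11), (11, 11, -15), (-15, 19, 7), … (8 more)
cycles coincide ⇒ equivalent

yes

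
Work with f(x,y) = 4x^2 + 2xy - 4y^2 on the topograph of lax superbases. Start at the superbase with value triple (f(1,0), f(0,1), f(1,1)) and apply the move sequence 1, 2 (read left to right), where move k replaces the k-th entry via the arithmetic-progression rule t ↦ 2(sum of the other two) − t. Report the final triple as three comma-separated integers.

start (4,-4,2) = (f(1,0),f(0,1),f(1,1))
replace slot 1: 2·((-4)+2) − 4 = -8 → (-8,-4,2)
replace slot 2: 2·((-8)+2) − (-4) = -8 → (-8,-8,2)

-8,-8,2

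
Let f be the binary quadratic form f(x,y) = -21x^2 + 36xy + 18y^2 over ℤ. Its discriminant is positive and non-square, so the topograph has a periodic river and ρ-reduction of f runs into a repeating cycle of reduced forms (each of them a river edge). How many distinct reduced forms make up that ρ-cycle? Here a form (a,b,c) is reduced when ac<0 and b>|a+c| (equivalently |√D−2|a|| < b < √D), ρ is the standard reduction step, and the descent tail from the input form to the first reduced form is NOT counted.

D = 2808, ⌊√D⌋ = 52
river: ρ → (18,36,-21)
river: ρ → (-21,48,6)
river: ρ → (6,48,-21)
river: ρ → (-21,36,18)
ρ-cycle length = 4 (tail of 0 descent steps not counted)

4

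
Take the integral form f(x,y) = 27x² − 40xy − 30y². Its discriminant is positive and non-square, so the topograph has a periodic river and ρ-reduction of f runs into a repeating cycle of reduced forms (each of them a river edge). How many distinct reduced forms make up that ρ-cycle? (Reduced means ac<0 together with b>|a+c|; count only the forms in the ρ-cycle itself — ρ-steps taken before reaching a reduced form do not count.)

D = 4840, ⌊√D⌋ = 69
descent: ρ → (-30,40,27)  [lands on river]
river: ρ → (27,68,-2)
river: ρ → (-2,68,27)
river: ρ → (27,40,-30)
river: ρ → (-30,20,37)
river: ρ → (37,54,-13)
river: ρ → (-13,50,45)
river: ρ → (45,40,-18)
river: ρ → (-18,68,3)
river: ρ → (3,64,-62)
river: ρ → (-62,60,5)
river: ρ → (5,60,-62)
river: ρ → (-62,64,3)
river: ρ → (3,68,-18)
river: ρ → (-18,40,45)
river: ρ → (45,50,-13)
river: ρ → (-13,54,37)
river: ρ → (37,20,-30)
ρ-cycle length = 18 (tail of 1 descent step not counted)

18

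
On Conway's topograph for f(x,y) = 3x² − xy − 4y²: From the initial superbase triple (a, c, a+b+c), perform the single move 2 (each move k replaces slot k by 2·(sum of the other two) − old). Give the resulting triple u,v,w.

start (3,-4,-2) = (f(1,0),f(0,1),f(1,1))
replace slot 2: 2·(3+(-2)) − (-4) = 6 → (3,6,-2)

3,6,-2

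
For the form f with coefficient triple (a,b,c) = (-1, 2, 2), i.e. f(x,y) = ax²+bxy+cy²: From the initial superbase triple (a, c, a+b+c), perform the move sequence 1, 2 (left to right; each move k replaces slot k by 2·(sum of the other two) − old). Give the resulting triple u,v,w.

start (-1,2,3) = (f(1,0),f(0,1),f(1,1))
replace slot 1: 2·(2+3) − (-1) = 11 → (11,2,3)
replace slot 2: 2·(11+3) − 2 = 26 → (11,26,3)

11,26,3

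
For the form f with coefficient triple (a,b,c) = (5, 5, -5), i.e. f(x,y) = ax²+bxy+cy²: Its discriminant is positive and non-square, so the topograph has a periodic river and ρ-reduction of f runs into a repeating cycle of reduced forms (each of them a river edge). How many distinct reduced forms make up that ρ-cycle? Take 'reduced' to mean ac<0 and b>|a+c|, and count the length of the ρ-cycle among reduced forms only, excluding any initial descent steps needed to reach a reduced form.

D = 125, ⌊√D⌋ = 11
river: ρ → (-5,5,5)
river: ρ → (5,5,-5)
ρ-cycle length = 2 (tail of 0 descent steps not counted)

2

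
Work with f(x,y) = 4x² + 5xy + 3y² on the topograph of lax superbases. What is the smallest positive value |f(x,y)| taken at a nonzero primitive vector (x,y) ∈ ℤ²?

translate: b→-3 (≡5 mod 8), so (4,5,3)→(4,-3,2)
flip: (4,-3,2)→(2,3,4)
translate: b→-1 (≡3 mod 4), so (2,3,4)→(2,-1,3)
reduced (well bottom): (2,-1,3) with a≤c, −a<b≤a
well minimum = a = 2

2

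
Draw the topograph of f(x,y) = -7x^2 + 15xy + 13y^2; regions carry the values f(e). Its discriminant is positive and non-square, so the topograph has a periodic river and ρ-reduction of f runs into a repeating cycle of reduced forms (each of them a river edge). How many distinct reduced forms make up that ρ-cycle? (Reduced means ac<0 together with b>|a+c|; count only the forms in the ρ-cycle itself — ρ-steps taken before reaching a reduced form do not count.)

D = 589, ⌊√D⌋ = 24
river: ρ → (13,11,-9)
river: ρ → (-9,7,15)
river: ρ → (15,23,-1)
river: ρ → (-1,23,15)
river: ρ → (15,7,-9)
river: ρ → (-9,11,13)
river: ρ → (13,15,-7)
river: ρ → (-7,13,15)
river: ρ → (15,17,-5)
river: ρ → (-5,23,3)
river: ρ → (3,19,-19)
river: ρ → (-19,19,3)
river: ρ → (3,23,-5)
river: ρ → (-5,17,15)
river: ρ → (15,13,-7)
river: ρ → (-7,15,13)
ρ-cycle length = 16 (tail of 0 descent steps not counted)

16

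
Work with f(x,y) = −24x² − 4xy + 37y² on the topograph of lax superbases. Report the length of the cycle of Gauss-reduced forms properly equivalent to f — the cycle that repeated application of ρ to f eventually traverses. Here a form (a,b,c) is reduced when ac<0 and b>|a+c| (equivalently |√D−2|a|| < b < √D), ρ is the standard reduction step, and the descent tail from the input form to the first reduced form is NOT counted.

D = 3568, ⌊√D⌋ = 59
descent: ρ → (37,4,-24)
descent: ρ → (-24,44,17)  [lands on river]
river: ρ → (17,58,-3)
river: ρ → (-3,56,36)
river: ρ → (36,16,-23)
river: ρ → (-23,30,29)
river: ρ → (29,28,-24)
river: ρ → (-24,20,33)
river: ρ → (33,46,-11)
river: ρ → (-11,42,41)
river: ρ → (41,40,-12)
river: ρ → (-12,56,9)
river: ρ → (9,52,-24)
ρ-cycle length = 12 (tail of 2 descent steps not counted)

12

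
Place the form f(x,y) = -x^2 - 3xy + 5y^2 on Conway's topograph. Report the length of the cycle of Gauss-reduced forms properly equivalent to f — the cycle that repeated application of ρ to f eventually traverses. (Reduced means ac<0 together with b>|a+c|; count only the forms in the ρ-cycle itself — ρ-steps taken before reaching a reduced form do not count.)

D = 29, ⌊√D⌋ = 5
descent: ρ → (5,3,-1)
descent: ρ → (-1,5,1)  [lands on river]
river: ρ → (1,5,-1)
ρ-cycle length = 2 (tail of 2 descent steps not counted)

2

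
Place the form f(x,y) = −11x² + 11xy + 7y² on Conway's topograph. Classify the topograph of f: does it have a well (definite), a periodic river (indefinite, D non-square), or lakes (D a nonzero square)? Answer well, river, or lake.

D = b²−4ac = 11² − 4·(-11)·7 = 429
D > 0 non-square ⇒ indefinite ⇒ periodic river

river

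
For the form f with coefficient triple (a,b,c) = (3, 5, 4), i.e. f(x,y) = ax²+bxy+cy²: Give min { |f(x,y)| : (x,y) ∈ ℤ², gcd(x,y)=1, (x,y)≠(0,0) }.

translate: b→-1 (≡5 mod 6), so (3,5,4)→(3,-1,2)
flip: (3,-1,2)→(2,1,3)
reduced (well bottom): (2,1,3) with a≤c, −a<b≤a
well minimum = a = 2

2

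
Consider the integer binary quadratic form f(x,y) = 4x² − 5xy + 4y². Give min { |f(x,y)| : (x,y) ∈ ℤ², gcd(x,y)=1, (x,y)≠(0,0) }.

translate: b→3 (≡-5 mod 8), so (4,-5,4)→(4,3,3)
flip: (4,3,3)→(3,-3,4)
translate: b→3 (≡-3 mod 6), so (3,-3,4)→(3,3,4)
reduced (well bottom): (3,3,4) with a≤c, −a<b≤a
well minimum = a = 3

3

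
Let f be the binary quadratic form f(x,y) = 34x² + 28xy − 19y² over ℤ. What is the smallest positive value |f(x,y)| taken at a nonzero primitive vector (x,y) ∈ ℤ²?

river: ρ → (-19,48,14)
river: ρ → (14,36,-37)
river: ρ → (-37,38,13)
river: ρ → (13,40,-34)
river: ρ → (-34,28,19)
river: ρ → (19,48,-14)
river: ρ → (-14,36,37)
river: ρ → (37,38,-13)
river: ρ → (-13,40,34)
river: ρ → (34,28,-19)
closes: descent 0, river 10
min |a| on river = 13

13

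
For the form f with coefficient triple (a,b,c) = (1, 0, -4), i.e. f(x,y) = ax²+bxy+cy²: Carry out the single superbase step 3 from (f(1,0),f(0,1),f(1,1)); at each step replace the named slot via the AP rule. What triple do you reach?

start (1,-4,-3) = (f(1,0),f(0,1),f(1,1))
replace slot 3: 2·(1+(-4)) − (-3) = -3 → (1,-4,-3)

1,-4,-3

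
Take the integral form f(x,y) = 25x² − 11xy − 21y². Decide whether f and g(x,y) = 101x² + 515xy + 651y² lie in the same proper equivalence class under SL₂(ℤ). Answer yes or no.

D₁ = 2221, D₂ = 2221
river cycle of f (length 58): (-21, 11, 25), (25, 39, -7), (-7, 45, 7), (7, 39, -25), (-25, 11, 21), (21, 31, -15), (-15, 29, 23), (23, 17, -21), (-21, 25, 19), (19, 13, -27), … (48 more)
river cycle of g (length 58): (15, 31, -21), (-21, 11, 25), (25, 39, -7), (-7, 45, 7), (7, 39, -25), (-25, 11, 21), (21, 31, -15), (-15, 29, 23), (23, 17, -21), (-21, 25, 19), … (48 more)
cycles coincide ⇒ equivalent

yes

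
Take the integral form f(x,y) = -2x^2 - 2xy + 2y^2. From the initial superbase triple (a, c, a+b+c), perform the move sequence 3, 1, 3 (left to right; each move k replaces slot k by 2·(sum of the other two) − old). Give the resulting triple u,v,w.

start (-2,2,-2) = (f(1,0),f(0,1),f(1,1))
replace slot 3: 2·((-2)+2) − (-2) = 2 → (-2,2,2)
replace slot 1: 2·(2+2) − (-2) = 10 → (10,2,2)
replace slot 3: 2·(10+2) − 2 = 22 → (10,2,22)

10,2,22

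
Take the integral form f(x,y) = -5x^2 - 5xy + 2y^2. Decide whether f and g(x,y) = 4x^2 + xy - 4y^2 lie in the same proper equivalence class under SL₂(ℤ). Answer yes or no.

D₁ = 65, D₂ = 65
river cycle of f (length 6): (2, 5, -5), (-5, 5, 2), (2, 7, -2), (-2, 5, 5), (5, 5, -2), (-2, 7, 2)
river cycle of g (length 6): (-4, 7, 1), (1, 7, -4), (-4, 1, 4), (4, 7, -1), (-1, 7, 4), (4, 1, -4)
cycles differ ⇒ inequivalent

no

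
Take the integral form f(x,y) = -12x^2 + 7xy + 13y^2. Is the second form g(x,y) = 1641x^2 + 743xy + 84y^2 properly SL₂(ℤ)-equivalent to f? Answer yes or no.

D₁ = 673, D₂ = 673
river cycle of f (length 58): (13, 19, -6), (-6, 17, 16), (16, 15, -7), (-7, 13, 18), (18, 23, -2), (-2, 25, 6), (6, 23, -6), (-6, 25, 2), (2, 23, -18), (-18, 13, 7), … (48 more)
river cycle of g (length 58): (13, 19, -6), (-6, 17, 16), (16, 15, -7), (-7, 13, 18), (18, 23, -2), (-2, 25, 6), (6, 23, -6), (-6, 25, 2), (2, 23, -18), (-18, 13, 7), … (48 more)
cycles coincide ⇒ equivalent

yes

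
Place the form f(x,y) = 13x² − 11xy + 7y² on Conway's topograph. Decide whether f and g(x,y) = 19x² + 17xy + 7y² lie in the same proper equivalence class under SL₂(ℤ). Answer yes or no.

D₁ = -243, D₂ = -243
f: flip: (13,-11,7)→(7,11,13)
f: translate: b→-3 (≡11 mod 14), so (7,11,13)→(7,-3,9)
f: reduced (well bottom): (7,-3,9) with a≤c, −a<b≤a
g: flip: (19,17,7)→(7,-17,19)
g: translate: b→-3 (≡-17 mod 14), so (7,-17,19)→(7,-3,9)
g: reduced (well bottom): (7,-3,9) with a≤c, −a<b≤a
reduced forms (7, -3, 9) vs (7, -3, 9) ⇒ equivalent

yes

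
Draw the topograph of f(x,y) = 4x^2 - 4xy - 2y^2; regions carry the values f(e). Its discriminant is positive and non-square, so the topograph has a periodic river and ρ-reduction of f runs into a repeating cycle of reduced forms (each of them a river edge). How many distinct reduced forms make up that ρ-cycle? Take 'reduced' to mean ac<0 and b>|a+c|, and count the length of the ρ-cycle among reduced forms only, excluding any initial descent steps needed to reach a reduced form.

D = 48, ⌊√D⌋ = 6
descent: ρ → (-2,4,4)  [lands on river]
river: ρ → (4,4,-2)
ρ-cycle length = 2 (tail of 1 descent step not counted)

2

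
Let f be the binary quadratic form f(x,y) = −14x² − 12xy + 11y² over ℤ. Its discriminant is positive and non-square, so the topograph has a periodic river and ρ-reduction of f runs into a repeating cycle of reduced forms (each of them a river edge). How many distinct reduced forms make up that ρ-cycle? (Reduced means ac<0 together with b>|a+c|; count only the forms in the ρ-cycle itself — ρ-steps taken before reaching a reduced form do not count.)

D = 760, ⌊√D⌋ = 27
descent: ρ → (11,12,-14)  [lands on river]
river: ρ → (-14,16,9)
river: ρ → (9,20,-10)
river: ρ → (-10,20,9)
river: ρ → (9,16,-14)
river: ρ → (-14,12,11)
river: ρ → (11,10,-15)
river: ρ → (-15,20,6)
river: ρ → (6,16,-21)
river: ρ → (-21,26,1)
river: ρ → (1,26,-21)
river: ρ → (-21,16,6)
river: ρ → (6,20,-15)
river: ρ → (-15,10,11)
ρ-cycle length = 14 (tail of 1 descent step not counted)

14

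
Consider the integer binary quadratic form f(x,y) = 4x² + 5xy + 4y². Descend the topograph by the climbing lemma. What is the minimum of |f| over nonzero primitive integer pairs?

translate: b→-3 (≡5 mod 8), so (4,5,4)→(4,-3,3)
flip: (4,-3,3)→(3,3,4)
reduced (well bottom): (3,3,4) with a≤c, −a<b≤a
well minimum = a = 3

3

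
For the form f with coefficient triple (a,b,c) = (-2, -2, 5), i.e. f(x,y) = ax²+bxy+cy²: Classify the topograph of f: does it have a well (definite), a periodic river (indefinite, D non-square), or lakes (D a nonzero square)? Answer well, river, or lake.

D = b²−4ac = (-2)² − 4·(-2)·5 = 44
D > 0 non-square ⇒ indefinite ⇒ periodic river

river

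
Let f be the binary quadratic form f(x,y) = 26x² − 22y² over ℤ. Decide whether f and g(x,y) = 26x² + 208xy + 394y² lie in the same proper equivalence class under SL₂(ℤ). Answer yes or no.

D₁ = 2288, D₂ = 2288
river cycle of f (length 2): (-22, 44, 4), (4, 44, -22)
river cycle of g (length 2): (-22, 44, 4), (4, 44, -22)
cycles coincide ⇒ equivalent

yes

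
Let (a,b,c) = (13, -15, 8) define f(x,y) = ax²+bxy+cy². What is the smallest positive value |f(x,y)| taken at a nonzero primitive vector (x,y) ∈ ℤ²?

translate: b→11 (≡-15 mod 26), so (13,-15,8)→(13,11,6)
flip: (13,11,6)→(6,-11,13)
translate: b→1 (≡-11 mod 12), so (6,-11,13)→(6,1,8)
reduced (well bottom): (6,1,8) with a≤c, −a<b≤a
well minimum = a = 6

6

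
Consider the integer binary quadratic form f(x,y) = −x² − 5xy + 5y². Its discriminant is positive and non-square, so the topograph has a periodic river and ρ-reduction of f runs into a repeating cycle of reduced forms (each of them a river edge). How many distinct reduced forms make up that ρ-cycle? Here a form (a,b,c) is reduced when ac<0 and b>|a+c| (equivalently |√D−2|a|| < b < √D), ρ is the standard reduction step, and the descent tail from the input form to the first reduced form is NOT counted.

D = 45, ⌊√D⌋ = 6
descent: ρ → (5,5,-1)  [lands on river]
river: ρ → (-1,5,5)
ρ-cycle length = 2 (tail of 1 descent step not counted)

2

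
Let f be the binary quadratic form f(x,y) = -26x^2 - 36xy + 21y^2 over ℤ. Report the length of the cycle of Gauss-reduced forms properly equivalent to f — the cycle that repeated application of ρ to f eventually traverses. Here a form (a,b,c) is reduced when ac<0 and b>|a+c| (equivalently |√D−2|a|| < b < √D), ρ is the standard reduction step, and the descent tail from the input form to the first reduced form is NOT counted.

D = 3480, ⌊√D⌋ = 58
descent: ρ → (21,36,-26)  [lands on river]
river: ρ → (-26,16,31)
river: ρ → (31,46,-11)
river: ρ → (-11,42,39)
river: ρ → (39,36,-14)
river: ρ → (-14,48,21)
ρ-cycle length = 6 (tail of 1 descent step not counted)

6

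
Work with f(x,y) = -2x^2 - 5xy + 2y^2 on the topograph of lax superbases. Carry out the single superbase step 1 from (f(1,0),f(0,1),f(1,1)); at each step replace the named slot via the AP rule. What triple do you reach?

start (-2,2,-5) = (f(1,0),f(0,1),f(1,1))
replace slot 1: 2·(2+(-5)) − (-2) = -4 → (-4,2,-5)

-4,2,-5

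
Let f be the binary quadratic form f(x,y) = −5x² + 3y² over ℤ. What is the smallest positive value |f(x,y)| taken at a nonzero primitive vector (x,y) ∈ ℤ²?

descent: ρ → (3,6,-2)  [lands on river]
river: ρ → (-2,6,3)
closes: descent 1, river 2
min |a| on river = 2

2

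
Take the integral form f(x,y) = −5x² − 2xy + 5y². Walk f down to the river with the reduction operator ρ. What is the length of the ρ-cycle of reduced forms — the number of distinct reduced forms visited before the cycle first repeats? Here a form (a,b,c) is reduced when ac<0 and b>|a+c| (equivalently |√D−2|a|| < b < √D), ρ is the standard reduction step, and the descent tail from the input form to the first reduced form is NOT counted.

D = 104, ⌊√D⌋ = 10
descent: ρ → (5,2,-5)  [lands on river]
river: ρ → (-5,8,2)
river: ρ → (2,8,-5)
river: ρ → (-5,2,5)
river: ρ → (5,8,-2)
river: ρ → (-2,8,5)
ρ-cycle length = 6 (tail of 1 descent step not counted)

6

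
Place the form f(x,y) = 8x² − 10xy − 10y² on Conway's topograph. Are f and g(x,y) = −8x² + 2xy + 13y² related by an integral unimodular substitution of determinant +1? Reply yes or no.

D₁ = 420, D₂ = 420
river cycle of f (length 6): (-10, 10, 8), (8, 6, -12), (-12, 18, 2), (2, 18, -12), (-12, 6, 8), (8, 10, -10)
river cycle of g (length 4): (-8, 18, 3), (3, 18, -8), (-8, 14, 7), (7, 14, -8)
cycles differ ⇒ inequivalent

no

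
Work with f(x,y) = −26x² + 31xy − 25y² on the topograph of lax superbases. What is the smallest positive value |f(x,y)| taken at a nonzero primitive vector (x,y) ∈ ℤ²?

translate: b→21 (≡-31 mod 52), so (26,-31,25)→(26,21,20)
flip: (26,21,20)→(20,-21,26)
translate: b→19 (≡-21 mod 40), so (20,-21,26)→(20,19,25)
reduced (well bottom): (20,19,25) with a≤c, −a<b≤a
well minimum |f| = |-20| = 20 (negative-definite)

20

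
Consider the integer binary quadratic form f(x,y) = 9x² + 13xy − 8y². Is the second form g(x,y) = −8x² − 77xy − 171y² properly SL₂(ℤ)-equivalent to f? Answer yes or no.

D₁ = 457, D₂ = 457
river cycle of f (length 46): (-8, 19, 3), (3, 17, -14), (-14, 11, 6), (6, 13, -12), (-12, 11, 7), (7, 17, -6), (-6, 19, 4), (4, 21, -1), (-1, 21, 4), (4, 19, -6), … (36 more)
river cycle of g (length 46): (-8, 19, 3), (3, 17, -14), (-14, 11, 6), (6, 13, -12), (-12, 11, 7), (7, 17, -6), (-6, 19, 4), (4, 21, -1), (-1, 21, 4), (4, 19, -6), … (36 more)
cycles coincide ⇒ equivalent

yes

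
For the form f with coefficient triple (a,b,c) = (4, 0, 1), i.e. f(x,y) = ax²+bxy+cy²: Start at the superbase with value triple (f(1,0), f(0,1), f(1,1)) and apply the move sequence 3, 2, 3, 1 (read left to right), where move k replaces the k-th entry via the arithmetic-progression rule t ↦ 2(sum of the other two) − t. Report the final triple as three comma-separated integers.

start (4,1,5) = (f(1,0),f(0,1),f(1,1))
replace slot 3: 2·(4+1) − 5 = 5 → (4,1,5)
replace slot 2: 2·(4+5) − 1 = 17 → (4,17,5)
replace slot 3: 2·(4+17) − 5 = 37 → (4,17,37)
replace slot 1: 2·(17+37) − 4 = 104 → (104,17,37)

104,17,37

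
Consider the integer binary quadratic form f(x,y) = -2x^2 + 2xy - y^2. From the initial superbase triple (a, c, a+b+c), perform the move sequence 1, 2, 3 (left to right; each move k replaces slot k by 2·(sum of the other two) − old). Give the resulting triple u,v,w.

start (-2,-1,-1) = (f(1,0),f(0,1),f(1,1))
replace slot 1: 2·((-1)+(-1)) − (-2) = -2 → (-2,-1,-1)
replace slot 2: 2·((-2)+(-1)) − (-1) = -5 → (-2,-5,-1)
replace slot 3: 2·((-2)+(-5)) − (-1) = -13 → (-2,-5,-13)

-2,-5,-13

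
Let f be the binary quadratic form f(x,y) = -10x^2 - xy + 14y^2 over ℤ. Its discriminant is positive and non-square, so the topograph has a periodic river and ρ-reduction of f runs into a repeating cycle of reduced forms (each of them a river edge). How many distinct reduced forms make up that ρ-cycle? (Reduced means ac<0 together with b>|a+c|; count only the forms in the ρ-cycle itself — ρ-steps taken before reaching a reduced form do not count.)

D = 561, ⌊√D⌋ = 23
descent: ρ → (14,1,-10)
descent: ρ → (-10,19,5)  [lands on river]
river: ρ → (5,21,-6)
river: ρ → (-6,15,14)
river: ρ → (14,13,-7)
river: ρ → (-7,15,12)
river: ρ → (12,9,-10)
river: ρ → (-10,11,11)
river: ρ → (11,11,-10)
river: ρ → (-10,9,12)
river: ρ → (12,15,-7)
river: ρ → (-7,13,14)
river: ρ → (14,15,-6)
river: ρ → (-6,21,5)
river: ρ → (5,19,-10)
river: ρ → (-10,21,3)
river: ρ → (3,21,-10)
ρ-cycle length = 16 (tail of 2 descent steps not counted)

16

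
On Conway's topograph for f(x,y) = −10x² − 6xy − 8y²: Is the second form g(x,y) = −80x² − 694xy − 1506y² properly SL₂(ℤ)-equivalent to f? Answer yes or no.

D₁ = -284, D₂ = -284
f is negative-definite; reduce −f:
−f: flip: (10,6,8)→(8,-6,10)
−f: reduced (well bottom): (8,-6,10) with a≤c, −a<b≤a
flip sign back: reduced form of f is (-8,6,-10)
g is negative-definite; reduce −g:
−g: translate: b→54 (≡694 mod 160), so (80,694,1506)→(80,54,10)
−g: flip: (80,54,10)→(10,-54,80)
−g: translate: b→6 (≡-54 mod 20), so (10,-54,80)→(10,6,8)
−g: flip: (10,6,8)→(8,-6,10)
−g: reduced (well bottom): (8,-6,10) with a≤c, −a<b≤a
flip sign back: reduced form of g is (-8,6,-10)
reduced forms (-8, 6, -10) vs (-8, 6, -10) ⇒ equivalent

yes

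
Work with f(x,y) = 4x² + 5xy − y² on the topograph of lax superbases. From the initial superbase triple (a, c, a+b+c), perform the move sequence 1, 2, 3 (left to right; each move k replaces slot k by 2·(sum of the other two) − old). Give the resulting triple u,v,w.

start (4,-1,8) = (f(1,0),f(0,1),f(1,1))
replace slot 1: 2·((-1)+8) − 4 = 10 → (10,-1,8)
replace slot 2: 2·(10+8) − (-1) = 37 → (10,37,8)
replace slot 3: 2·(10+37) − 8 = 86 → (10,37,86)

10,37,86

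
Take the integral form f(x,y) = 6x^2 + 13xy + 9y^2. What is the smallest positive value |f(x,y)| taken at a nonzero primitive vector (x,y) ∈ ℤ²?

translate: b→1 (≡13 mod 12), so (6,13,9)→(6,1,2)
flip: (6,1,2)→(2,-1,6)
reduced (well bottom): (2,-1,6) with a≤c, −a<b≤a
well minimum = a = 2

2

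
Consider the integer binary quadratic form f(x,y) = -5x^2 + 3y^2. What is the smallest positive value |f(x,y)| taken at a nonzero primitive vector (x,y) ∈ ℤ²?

descent: ρ → (3,6,-2)  [lands on river]
river: ρ → (-2,6,3)
closes: descent 1, river 2
min |a| on river = 2

2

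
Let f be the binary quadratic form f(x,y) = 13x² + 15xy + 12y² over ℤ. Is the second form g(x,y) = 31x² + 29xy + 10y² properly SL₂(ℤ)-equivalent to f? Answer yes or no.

D₁ = -399, D₂ = -399
f: translate: b→-11 (≡15 mod 26), so (13,15,12)→(13,-11,10)
f: flip: (13,-11,10)→(10,11,13)
f: translate: b→-9 (≡11 mod 20), so (10,11,13)→(10,-9,12)
f: reduced (well bottom): (10,-9,12) with a≤c, −a<b≤a
g: flip: (31,29,10)→(10,-29,31)
g: translate: b→-9 (≡-29 mod 20), so (10,-29,31)→(10,-9,12)
g: reduced (well bottom): (10,-9,12) with a≤c, −a<b≤a
reduced forms (10, -9, 12) vs (10, -9, 12) ⇒ equivalent

yes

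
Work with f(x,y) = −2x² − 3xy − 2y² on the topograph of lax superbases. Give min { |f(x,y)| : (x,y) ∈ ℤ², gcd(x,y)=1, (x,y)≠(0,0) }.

translate: b→-1 (≡3 mod 4), so (2,3,2)→(2,-1,1)
flip: (2,-1,1)→(1,1,2)
reduced (well bottom): (1,1,2) with a≤c, −a<b≤a
well minimum |f| = |-1| = 1 (negative-definite)

1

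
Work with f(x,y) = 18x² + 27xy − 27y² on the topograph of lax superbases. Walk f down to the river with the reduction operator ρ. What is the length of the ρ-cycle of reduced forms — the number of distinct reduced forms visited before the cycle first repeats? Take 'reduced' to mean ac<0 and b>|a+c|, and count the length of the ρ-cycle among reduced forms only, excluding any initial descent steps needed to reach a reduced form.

D = 2673, ⌊√D⌋ = 51
river: ρ → (-27,27,18)
river: ρ → (18,45,-9)
river: ρ → (-9,45,18)
river: ρ → (18,27,-27)
ρ-cycle length = 4 (tail of 0 descent steps not counted)

4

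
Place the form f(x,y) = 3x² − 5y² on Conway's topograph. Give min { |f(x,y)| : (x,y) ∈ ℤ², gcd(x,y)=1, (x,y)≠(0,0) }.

descent: ρ → (-5,0,3)
descent: ρ → (3,6,-2)  [lands on river]
river: ρ → (-2,6,3)
closes: descent 2, river 2
min |a| on river = 2

2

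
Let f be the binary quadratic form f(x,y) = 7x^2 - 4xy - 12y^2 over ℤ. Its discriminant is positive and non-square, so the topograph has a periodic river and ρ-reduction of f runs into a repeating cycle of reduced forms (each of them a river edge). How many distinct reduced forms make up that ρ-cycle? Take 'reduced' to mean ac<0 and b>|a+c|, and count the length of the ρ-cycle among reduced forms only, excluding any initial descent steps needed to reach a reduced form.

D = 352, ⌊√D⌋ = 18
descent: ρ → (-12,4,7)
descent: ρ → (7,10,-9)  [lands on river]
river: ρ → (-9,8,8)
river: ρ → (8,8,-9)
river: ρ → (-9,10,7)
river: ρ → (7,18,-1)
river: ρ → (-1,18,7)
ρ-cycle length = 6 (tail of 2 descent steps not counted)

6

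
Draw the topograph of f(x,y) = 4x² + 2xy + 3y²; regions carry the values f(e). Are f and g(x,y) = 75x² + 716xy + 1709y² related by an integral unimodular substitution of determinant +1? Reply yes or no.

D₁ = -44, D₂ = -44
f: flip: (4,2,3)→(3,-2,4)
f: reduced (well bottom): (3,-2,4) with a≤c, −a<b≤a
g: translate: b→-34 (≡716 mod 150), so (75,716,1709)→(75,-34,4)
g: flip: (75,-34,4)→(4,34,75)
g: translate: b→2 (≡34 mod 8), so (4,34,75)→(4,2,3)
g: flip: (4,2,3)→(3,-2,4)
g: reduced (well bottom): (3,-2,4) with a≤c, −a<b≤a
reduced forms (3, -2, 4) vs (3, -2, 4) ⇒ equivalent

yes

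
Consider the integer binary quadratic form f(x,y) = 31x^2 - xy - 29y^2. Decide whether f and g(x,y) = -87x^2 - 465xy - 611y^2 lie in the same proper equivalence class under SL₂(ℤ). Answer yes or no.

D₁ = 3597, D₂ = 3597
river cycle of f (length 4): (-29, 59, 1), (1, 59, -29), (-29, 57, 3), (3, 57, -29)
river cycle of g (length 4): (1, 59, -29), (-29, 57, 3), (3, 57, -29), (-29, 59, 1)
cycles coincide ⇒ equivalent

yes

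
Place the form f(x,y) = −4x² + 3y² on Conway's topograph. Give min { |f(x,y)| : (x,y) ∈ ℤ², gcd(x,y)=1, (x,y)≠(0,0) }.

descent: ρ → (3,6,-1)  [lands on river]
river: ρ → (-1,6,3)
closes: descent 1, river 2
min |a| on river = 1

1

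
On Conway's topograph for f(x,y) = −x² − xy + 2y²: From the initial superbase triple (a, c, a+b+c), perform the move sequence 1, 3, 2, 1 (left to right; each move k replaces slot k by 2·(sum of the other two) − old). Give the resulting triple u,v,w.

start (-1,2,0) = (f(1,0),f(0,1),f(1,1))
replace slot 1: 2·(2+0) − (-1) = 5 → (5,2,0)
replace slot 3: 2·(5+2) − 0 = 14 → (5,2,14)
replace slot 2: 2·(5+14) − 2 = 36 → (5,36,14)
replace slot 1: 2·(36+14) − 5 = 95 → (95,36,14)

95,36,14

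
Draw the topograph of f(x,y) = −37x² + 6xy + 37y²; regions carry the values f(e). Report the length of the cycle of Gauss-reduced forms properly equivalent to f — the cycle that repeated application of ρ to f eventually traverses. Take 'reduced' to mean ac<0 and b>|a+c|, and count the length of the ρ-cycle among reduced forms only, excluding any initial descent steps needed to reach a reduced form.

D = 5512, ⌊√D⌋ = 74
river: ρ → (37,68,-6)
river: ρ → (-6,64,59)
river: ρ → (59,54,-11)
river: ρ → (-11,56,54)
river: ρ → (54,52,-13)
river: ρ → (-13,52,54)
river: ρ → (54,56,-11)
river: ρ → (-11,54,59)
river: ρ → (59,64,-6)
river: ρ → (-6,68,37)
river: ρ → (37,6,-37)
river: ρ → (-37,68,6)
river: ρ → (6,64,-59)
river: ρ → (-59,54,11)
river: ρ → (11,56,-54)
river: ρ → (-54,52,13)
river: ρ → (13,52,-54)
river: ρ → (-54,56,11)
river: ρ → (11,54,-59)
river: ρ → (-59,64,6)
river: ρ → (6,68,-37)
river: ρ → (-37,6,37)
ρ-cycle length = 22 (tail of 0 descent steps not counted)

22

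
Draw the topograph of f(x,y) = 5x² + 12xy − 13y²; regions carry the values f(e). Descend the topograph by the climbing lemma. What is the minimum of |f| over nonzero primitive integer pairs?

river: ρ → (-13,14,4)
river: ρ → (4,18,-5)
river: ρ → (-5,12,13)
river: ρ → (13,14,-4)
river: ρ → (-4,18,5)
river: ρ → (5,12,-13)
closes: descent 0, river 6
min |a| on river = 4

4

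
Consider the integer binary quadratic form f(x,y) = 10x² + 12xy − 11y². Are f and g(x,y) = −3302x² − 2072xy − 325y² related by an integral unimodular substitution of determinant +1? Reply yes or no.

D₁ = 584, D₂ = 584
river cycle of f (length 8): (-11, 10, 11), (11, 12, -10), (-10, 8, 13), (13, 18, -5), (-5, 22, 5), (5, 18, -13), (-13, 8, 10), (10, 12, -11)
river cycle of g (length 8): (-11, 10, 11), (11, 12, -10), (-10, 8, 13), (13, 18, -5), (-5, 22, 5), (5, 18, -13), (-13, 8, 10), (10, 12, -11)
cycles coincide ⇒ equivalent

yes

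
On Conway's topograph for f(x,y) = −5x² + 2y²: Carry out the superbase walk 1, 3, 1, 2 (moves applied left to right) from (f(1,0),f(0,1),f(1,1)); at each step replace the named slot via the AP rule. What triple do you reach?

start (-5,2,-3) = (f(1,0),f(0,1),f(1,1))
replace slot 1: 2·(2+(-3)) − (-5) = 3 → (3,2,-3)
replace slot 3: 2·(3+2) − (-3) = 13 → (3,2,13)
replace slot 1: 2·(2+13) − 3 = 27 → (27,2,13)
replace slot 2: 2·(27+13) − 2 = 78 → (27,78,13)

27,78,13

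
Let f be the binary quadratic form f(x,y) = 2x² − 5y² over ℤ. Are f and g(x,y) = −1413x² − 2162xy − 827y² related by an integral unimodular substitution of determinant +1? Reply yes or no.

D₁ = 40, D₂ = 40
river cycle of f (length 6): (2, 4, -3), (-3, 2, 3), (3, 4, -2), (-2, 4, 3), (3, 2, -3), (-3, 4, 2)
river cycle of g (length 6): (2, 4, -3), (-3, 2, 3), (3, 4, -2), (-2, 4, 3), (3, 2, -3), (-3, 4, 2)
cycles coincide ⇒ equivalent

yes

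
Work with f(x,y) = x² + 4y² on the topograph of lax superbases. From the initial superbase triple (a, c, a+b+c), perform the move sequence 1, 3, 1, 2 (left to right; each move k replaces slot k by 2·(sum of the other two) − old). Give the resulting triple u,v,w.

start (1,4,5) = (f(1,0),f(0,1),f(1,1))
replace slot 1: 2·(4+5) − 1 = 17 → (17,4,5)
replace slot 3: 2·(17+4) − 5 = 37 → (17,4,37)
replace slot 1: 2·(4+37) − 17 = 65 → (65,4,37)
replace slot 2: 2·(65+37) − 4 = 200 → (65,200,37)

65,200,37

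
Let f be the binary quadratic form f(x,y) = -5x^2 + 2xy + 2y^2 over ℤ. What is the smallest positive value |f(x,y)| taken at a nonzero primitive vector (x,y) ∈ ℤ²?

descent: ρ → (2,6,-1)  [lands on river]
river: ρ → (-1,6,2)
closes: descent 1, river 2
min |a| on river = 1

1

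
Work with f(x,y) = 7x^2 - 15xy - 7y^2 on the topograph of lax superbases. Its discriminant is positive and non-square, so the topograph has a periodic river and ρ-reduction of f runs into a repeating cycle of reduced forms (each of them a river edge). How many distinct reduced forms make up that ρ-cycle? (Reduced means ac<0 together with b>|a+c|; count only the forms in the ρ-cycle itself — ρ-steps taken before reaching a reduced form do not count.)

D = 421, ⌊√D⌋ = 20
descent: ρ → (-7,15,7)  [lands on river]
river: ρ → (7,13,-9)
river: ρ → (-9,5,11)
river: ρ → (11,17,-3)
river: ρ → (-3,19,5)
river: ρ → (5,11,-15)
river: ρ → (-15,19,1)
river: ρ → (1,19,-15)
river: ρ → (-15,11,5)
river: ρ → (5,19,-3)
river: ρ → (-3,17,11)
river: ρ → (11,5,-9)
river: ρ → (-9,13,7)
river: ρ → (7,15,-7)
river: ρ → (-7,13,9)
river: ρ → (9,5,-11)
river: ρ → (-11,17,3)
river: ρ → (3,19,-5)
river: ρ → (-5,11,15)
river: ρ → (15,19,-1)
river: ρ → (-1,19,15)
river: ρ → (15,11,-5)
river: ρ → (-5,19,3)
river: ρ → (3,17,-11)
river: ρ → (-11,5,9)
river: ρ → (9,13,-7)
ρ-cycle length = 26 (tail of 1 descent step not counted)

26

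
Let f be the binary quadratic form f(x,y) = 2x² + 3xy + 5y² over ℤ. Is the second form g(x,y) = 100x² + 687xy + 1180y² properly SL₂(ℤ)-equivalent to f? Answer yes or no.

D₁ = -31, D₂ = -31
f: translate: b→-1 (≡3 mod 4), so (2,3,5)→(2,-1,4)
f: reduced (well bottom): (2,-1,4) with a≤c, −a<b≤a
g: translate: b→87 (≡687 mod 200), so (100,687,1180)→(100,87,19)
g: flip: (100,87,19)→(19,-87,100)
g: translate: b→-11 (≡-87 mod 38), so (19,-87,100)→(19,-11,2)
g: flip: (19,-11,2)→(2,11,19)
g: translate: b→-1 (≡11 mod 4), so (2,11,19)→(2,-1,4)
g: reduced (well bottom): (2,-1,4) with a≤c, −a<b≤a
reduced forms (2, -1, 4) vs (2, -1, 4) ⇒ equivalent

yes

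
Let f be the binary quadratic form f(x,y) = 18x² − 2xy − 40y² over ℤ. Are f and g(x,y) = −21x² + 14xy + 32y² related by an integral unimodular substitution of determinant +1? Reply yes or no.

D₁ = 2884, D₂ = 2884
river cycle of f (length 36): (18, 34, -24), (-24, 14, 28), (28, 42, -10), (-10, 38, 36), (36, 34, -12), (-12, 38, 30), (30, 22, -20), (-20, 18, 32), (32, 46, -6), (-6, 50, 16), … (26 more)
river cycle of g (length 40): (32, 50, -3), (-3, 52, 15), (15, 38, -24), (-24, 10, 29), (29, 48, -5), (-5, 52, 9), (9, 38, -40), (-40, 42, 7), (7, 42, -40), (-40, 38, 9), … (30 more)
cycles differ ⇒ inequivalent

no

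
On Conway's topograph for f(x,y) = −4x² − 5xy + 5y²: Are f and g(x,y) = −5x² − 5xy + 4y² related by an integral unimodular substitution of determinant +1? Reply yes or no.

D₁ = 105, D₂ = 105
river cycle of f (length 6): (5, 5, -4), (-4, 3, 6), (6, 9, -1), (-1, 9, 6), (6, 3, -4), (-4, 5, 5)
river cycle of g (length 6): (4, 5, -5), (-5, 5, 4), (4, 3, -6), (-6, 9, 1), (1, 9, -6), (-6, 3, 4)
cycles differ ⇒ inequivalent

no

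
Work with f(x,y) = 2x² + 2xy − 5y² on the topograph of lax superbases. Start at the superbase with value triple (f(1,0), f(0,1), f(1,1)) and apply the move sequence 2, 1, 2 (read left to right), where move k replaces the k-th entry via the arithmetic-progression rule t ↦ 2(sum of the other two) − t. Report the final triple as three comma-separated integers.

start (2,-5,-1) = (f(1,0),f(0,1),f(1,1))
replace slot 2: 2·(2+(-1)) − (-5) = 7 → (2,7,-1)
replace slot 1: 2·(7+(-1)) − 2 = 10 → (10,7,-1)
replace slot 2: 2·(10+(-1)) − 7 = 11 → (10,11,-1)

10,11,-1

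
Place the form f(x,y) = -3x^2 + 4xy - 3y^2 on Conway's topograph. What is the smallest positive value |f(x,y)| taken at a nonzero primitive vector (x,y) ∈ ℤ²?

translate: b→2 (≡-4 mod 6), so (3,-4,3)→(3,2,2)
flip: (3,2,2)→(2,-2,3)
translate: b→2 (≡-2 mod 4), so (2,-2,3)→(2,2,3)
reduced (well bottom): (2,2,3) with a≤c, −a<b≤a
well minimum |f| = |-2| = 2 (negative-definite)

2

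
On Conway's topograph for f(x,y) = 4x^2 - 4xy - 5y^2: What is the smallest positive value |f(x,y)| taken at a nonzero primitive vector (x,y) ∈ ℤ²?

descent: ρ → (-5,4,4)  [lands on river]
river: ρ → (4,4,-5)
river: ρ → (-5,6,3)
river: ρ → (3,6,-5)
closes: descent 1, river 4
min |a| on river = 3

3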